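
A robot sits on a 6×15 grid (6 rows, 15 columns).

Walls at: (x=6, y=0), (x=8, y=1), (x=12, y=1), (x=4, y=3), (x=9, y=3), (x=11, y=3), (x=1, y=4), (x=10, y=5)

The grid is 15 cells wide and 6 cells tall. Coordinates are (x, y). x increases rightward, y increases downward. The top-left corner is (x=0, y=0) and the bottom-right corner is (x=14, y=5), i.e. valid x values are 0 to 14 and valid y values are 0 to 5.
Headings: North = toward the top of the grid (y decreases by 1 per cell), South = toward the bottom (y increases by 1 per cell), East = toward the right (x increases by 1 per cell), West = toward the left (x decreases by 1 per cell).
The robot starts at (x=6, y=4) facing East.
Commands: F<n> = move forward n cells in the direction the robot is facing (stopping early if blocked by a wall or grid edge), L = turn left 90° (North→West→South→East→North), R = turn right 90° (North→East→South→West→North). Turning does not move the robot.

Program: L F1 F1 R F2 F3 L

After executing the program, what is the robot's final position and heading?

Answer: Final position: (x=11, y=2), facing North

Derivation:
Start: (x=6, y=4), facing East
  L: turn left, now facing North
  F1: move forward 1, now at (x=6, y=3)
  F1: move forward 1, now at (x=6, y=2)
  R: turn right, now facing East
  F2: move forward 2, now at (x=8, y=2)
  F3: move forward 3, now at (x=11, y=2)
  L: turn left, now facing North
Final: (x=11, y=2), facing North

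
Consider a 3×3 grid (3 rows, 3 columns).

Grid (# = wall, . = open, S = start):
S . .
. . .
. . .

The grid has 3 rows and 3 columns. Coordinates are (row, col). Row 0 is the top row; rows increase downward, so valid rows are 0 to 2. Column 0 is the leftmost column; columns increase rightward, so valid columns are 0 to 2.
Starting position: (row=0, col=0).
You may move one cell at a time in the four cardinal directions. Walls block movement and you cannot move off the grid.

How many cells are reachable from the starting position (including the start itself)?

BFS flood-fill from (row=0, col=0):
  Distance 0: (row=0, col=0)
  Distance 1: (row=0, col=1), (row=1, col=0)
  Distance 2: (row=0, col=2), (row=1, col=1), (row=2, col=0)
  Distance 3: (row=1, col=2), (row=2, col=1)
  Distance 4: (row=2, col=2)
Total reachable: 9 (grid has 9 open cells total)

Answer: Reachable cells: 9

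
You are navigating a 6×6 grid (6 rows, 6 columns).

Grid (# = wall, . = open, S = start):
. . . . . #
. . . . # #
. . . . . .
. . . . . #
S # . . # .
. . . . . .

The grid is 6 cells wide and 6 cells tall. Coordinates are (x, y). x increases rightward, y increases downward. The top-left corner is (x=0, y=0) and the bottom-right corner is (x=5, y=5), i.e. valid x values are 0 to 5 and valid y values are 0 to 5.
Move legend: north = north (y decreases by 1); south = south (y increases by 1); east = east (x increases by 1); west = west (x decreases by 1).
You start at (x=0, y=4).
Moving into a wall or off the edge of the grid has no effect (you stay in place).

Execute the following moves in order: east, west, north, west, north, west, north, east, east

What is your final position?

Start: (x=0, y=4)
  east (east): blocked, stay at (x=0, y=4)
  west (west): blocked, stay at (x=0, y=4)
  north (north): (x=0, y=4) -> (x=0, y=3)
  west (west): blocked, stay at (x=0, y=3)
  north (north): (x=0, y=3) -> (x=0, y=2)
  west (west): blocked, stay at (x=0, y=2)
  north (north): (x=0, y=2) -> (x=0, y=1)
  east (east): (x=0, y=1) -> (x=1, y=1)
  east (east): (x=1, y=1) -> (x=2, y=1)
Final: (x=2, y=1)

Answer: Final position: (x=2, y=1)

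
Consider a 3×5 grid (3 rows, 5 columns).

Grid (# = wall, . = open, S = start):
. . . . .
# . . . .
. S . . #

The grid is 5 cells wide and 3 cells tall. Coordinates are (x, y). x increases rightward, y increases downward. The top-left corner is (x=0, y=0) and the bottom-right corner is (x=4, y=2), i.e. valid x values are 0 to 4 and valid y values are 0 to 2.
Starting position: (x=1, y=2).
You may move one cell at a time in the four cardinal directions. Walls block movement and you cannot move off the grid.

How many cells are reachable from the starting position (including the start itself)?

BFS flood-fill from (x=1, y=2):
  Distance 0: (x=1, y=2)
  Distance 1: (x=1, y=1), (x=0, y=2), (x=2, y=2)
  Distance 2: (x=1, y=0), (x=2, y=1), (x=3, y=2)
  Distance 3: (x=0, y=0), (x=2, y=0), (x=3, y=1)
  Distance 4: (x=3, y=0), (x=4, y=1)
  Distance 5: (x=4, y=0)
Total reachable: 13 (grid has 13 open cells total)

Answer: Reachable cells: 13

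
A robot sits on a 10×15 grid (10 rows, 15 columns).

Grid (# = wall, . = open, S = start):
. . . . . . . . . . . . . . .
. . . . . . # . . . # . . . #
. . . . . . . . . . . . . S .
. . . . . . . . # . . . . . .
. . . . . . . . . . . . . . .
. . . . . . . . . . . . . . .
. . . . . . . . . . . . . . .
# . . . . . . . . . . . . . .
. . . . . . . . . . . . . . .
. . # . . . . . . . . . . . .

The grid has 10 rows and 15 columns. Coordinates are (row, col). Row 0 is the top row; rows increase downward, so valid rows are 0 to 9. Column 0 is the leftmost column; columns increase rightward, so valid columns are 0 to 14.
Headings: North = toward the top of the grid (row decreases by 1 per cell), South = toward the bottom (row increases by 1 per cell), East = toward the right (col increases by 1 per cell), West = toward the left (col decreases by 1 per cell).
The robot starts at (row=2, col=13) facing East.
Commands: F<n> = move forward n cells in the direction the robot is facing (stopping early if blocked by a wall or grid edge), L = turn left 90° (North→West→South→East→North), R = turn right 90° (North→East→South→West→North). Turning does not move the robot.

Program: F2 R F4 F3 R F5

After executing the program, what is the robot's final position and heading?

Start: (row=2, col=13), facing East
  F2: move forward 1/2 (blocked), now at (row=2, col=14)
  R: turn right, now facing South
  F4: move forward 4, now at (row=6, col=14)
  F3: move forward 3, now at (row=9, col=14)
  R: turn right, now facing West
  F5: move forward 5, now at (row=9, col=9)
Final: (row=9, col=9), facing West

Answer: Final position: (row=9, col=9), facing West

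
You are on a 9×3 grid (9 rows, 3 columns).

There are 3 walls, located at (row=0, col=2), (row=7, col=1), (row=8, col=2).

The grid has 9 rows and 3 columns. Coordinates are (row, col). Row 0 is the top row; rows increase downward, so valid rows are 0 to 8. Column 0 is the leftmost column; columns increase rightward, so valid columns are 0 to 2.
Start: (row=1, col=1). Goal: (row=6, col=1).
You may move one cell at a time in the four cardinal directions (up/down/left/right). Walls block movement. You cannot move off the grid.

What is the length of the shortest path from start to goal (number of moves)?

BFS from (row=1, col=1) until reaching (row=6, col=1):
  Distance 0: (row=1, col=1)
  Distance 1: (row=0, col=1), (row=1, col=0), (row=1, col=2), (row=2, col=1)
  Distance 2: (row=0, col=0), (row=2, col=0), (row=2, col=2), (row=3, col=1)
  Distance 3: (row=3, col=0), (row=3, col=2), (row=4, col=1)
  Distance 4: (row=4, col=0), (row=4, col=2), (row=5, col=1)
  Distance 5: (row=5, col=0), (row=5, col=2), (row=6, col=1)  <- goal reached here
One shortest path (5 moves): (row=1, col=1) -> (row=2, col=1) -> (row=3, col=1) -> (row=4, col=1) -> (row=5, col=1) -> (row=6, col=1)

Answer: Shortest path length: 5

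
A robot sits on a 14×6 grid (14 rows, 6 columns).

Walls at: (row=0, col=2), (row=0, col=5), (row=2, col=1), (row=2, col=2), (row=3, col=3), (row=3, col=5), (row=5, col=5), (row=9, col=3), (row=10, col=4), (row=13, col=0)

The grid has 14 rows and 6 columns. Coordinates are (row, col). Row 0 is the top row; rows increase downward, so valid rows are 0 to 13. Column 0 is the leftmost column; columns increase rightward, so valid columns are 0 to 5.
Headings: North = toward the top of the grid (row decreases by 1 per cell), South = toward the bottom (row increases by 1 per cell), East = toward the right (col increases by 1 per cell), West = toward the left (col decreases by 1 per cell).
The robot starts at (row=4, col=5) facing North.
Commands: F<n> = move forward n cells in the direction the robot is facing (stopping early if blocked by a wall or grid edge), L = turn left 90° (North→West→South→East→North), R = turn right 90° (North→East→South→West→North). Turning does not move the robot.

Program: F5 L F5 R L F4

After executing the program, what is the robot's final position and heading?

Start: (row=4, col=5), facing North
  F5: move forward 0/5 (blocked), now at (row=4, col=5)
  L: turn left, now facing West
  F5: move forward 5, now at (row=4, col=0)
  R: turn right, now facing North
  L: turn left, now facing West
  F4: move forward 0/4 (blocked), now at (row=4, col=0)
Final: (row=4, col=0), facing West

Answer: Final position: (row=4, col=0), facing West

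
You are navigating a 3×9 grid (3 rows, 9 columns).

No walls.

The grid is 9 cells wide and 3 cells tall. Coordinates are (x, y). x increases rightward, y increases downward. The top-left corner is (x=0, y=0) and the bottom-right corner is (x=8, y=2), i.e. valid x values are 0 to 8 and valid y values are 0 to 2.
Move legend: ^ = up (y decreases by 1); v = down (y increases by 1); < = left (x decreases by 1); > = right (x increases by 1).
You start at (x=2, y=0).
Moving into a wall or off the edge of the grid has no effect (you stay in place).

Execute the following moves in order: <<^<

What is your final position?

Answer: Final position: (x=0, y=0)

Derivation:
Start: (x=2, y=0)
  < (left): (x=2, y=0) -> (x=1, y=0)
  < (left): (x=1, y=0) -> (x=0, y=0)
  ^ (up): blocked, stay at (x=0, y=0)
  < (left): blocked, stay at (x=0, y=0)
Final: (x=0, y=0)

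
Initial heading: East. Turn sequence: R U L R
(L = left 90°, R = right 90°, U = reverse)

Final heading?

Start: East
  R (right (90° clockwise)) -> South
  U (U-turn (180°)) -> North
  L (left (90° counter-clockwise)) -> West
  R (right (90° clockwise)) -> North
Final: North

Answer: Final heading: North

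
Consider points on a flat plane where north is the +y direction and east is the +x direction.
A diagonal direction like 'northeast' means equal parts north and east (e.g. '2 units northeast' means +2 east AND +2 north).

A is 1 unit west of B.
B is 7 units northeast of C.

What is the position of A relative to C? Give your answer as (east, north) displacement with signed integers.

Answer: A is at (east=6, north=7) relative to C.

Derivation:
Place C at the origin (east=0, north=0).
  B is 7 units northeast of C: delta (east=+7, north=+7); B at (east=7, north=7).
  A is 1 unit west of B: delta (east=-1, north=+0); A at (east=6, north=7).
Therefore A relative to C: (east=6, north=7).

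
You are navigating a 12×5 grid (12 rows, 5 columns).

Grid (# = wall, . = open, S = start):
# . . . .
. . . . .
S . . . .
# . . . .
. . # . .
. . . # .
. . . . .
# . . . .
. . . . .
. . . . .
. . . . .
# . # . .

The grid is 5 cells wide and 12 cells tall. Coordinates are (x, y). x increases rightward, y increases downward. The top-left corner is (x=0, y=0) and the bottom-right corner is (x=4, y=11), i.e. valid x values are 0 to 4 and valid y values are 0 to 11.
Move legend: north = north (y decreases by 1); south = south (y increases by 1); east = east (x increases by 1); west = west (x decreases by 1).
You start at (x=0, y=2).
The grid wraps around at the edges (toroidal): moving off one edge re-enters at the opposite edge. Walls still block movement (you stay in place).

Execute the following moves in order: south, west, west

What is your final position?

Start: (x=0, y=2)
  south (south): blocked, stay at (x=0, y=2)
  west (west): (x=0, y=2) -> (x=4, y=2)
  west (west): (x=4, y=2) -> (x=3, y=2)
Final: (x=3, y=2)

Answer: Final position: (x=3, y=2)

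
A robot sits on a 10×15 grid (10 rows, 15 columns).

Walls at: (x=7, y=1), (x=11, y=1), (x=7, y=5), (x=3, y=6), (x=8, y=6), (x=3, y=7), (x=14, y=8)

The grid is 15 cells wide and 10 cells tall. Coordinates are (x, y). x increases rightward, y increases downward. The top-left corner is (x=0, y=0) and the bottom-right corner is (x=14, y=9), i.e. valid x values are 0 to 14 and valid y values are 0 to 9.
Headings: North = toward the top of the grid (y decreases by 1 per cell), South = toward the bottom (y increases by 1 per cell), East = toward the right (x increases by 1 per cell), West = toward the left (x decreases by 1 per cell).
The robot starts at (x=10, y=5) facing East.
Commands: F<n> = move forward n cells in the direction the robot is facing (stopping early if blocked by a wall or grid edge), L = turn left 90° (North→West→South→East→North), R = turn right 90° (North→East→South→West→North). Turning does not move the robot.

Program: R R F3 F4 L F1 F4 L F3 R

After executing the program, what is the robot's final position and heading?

Answer: Final position: (x=11, y=5), facing South

Derivation:
Start: (x=10, y=5), facing East
  R: turn right, now facing South
  R: turn right, now facing West
  F3: move forward 2/3 (blocked), now at (x=8, y=5)
  F4: move forward 0/4 (blocked), now at (x=8, y=5)
  L: turn left, now facing South
  F1: move forward 0/1 (blocked), now at (x=8, y=5)
  F4: move forward 0/4 (blocked), now at (x=8, y=5)
  L: turn left, now facing East
  F3: move forward 3, now at (x=11, y=5)
  R: turn right, now facing South
Final: (x=11, y=5), facing South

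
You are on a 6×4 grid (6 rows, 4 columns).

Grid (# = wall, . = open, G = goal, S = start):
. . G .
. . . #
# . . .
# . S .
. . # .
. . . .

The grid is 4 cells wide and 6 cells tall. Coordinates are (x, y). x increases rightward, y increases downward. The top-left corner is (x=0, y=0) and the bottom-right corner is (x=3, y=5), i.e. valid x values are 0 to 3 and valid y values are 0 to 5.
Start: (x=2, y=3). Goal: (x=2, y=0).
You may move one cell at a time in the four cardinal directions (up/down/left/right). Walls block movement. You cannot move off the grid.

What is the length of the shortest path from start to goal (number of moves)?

Answer: Shortest path length: 3

Derivation:
BFS from (x=2, y=3) until reaching (x=2, y=0):
  Distance 0: (x=2, y=3)
  Distance 1: (x=2, y=2), (x=1, y=3), (x=3, y=3)
  Distance 2: (x=2, y=1), (x=1, y=2), (x=3, y=2), (x=1, y=4), (x=3, y=4)
  Distance 3: (x=2, y=0), (x=1, y=1), (x=0, y=4), (x=1, y=5), (x=3, y=5)  <- goal reached here
One shortest path (3 moves): (x=2, y=3) -> (x=2, y=2) -> (x=2, y=1) -> (x=2, y=0)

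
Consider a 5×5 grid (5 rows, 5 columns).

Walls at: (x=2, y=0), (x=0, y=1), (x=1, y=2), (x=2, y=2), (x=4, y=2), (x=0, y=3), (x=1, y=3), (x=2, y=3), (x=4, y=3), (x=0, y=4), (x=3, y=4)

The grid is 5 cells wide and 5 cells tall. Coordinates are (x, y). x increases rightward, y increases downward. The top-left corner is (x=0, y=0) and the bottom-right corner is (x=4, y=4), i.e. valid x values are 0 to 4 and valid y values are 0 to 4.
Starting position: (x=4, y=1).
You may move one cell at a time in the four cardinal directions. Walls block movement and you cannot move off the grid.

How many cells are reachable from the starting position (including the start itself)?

Answer: Reachable cells: 10

Derivation:
BFS flood-fill from (x=4, y=1):
  Distance 0: (x=4, y=1)
  Distance 1: (x=4, y=0), (x=3, y=1)
  Distance 2: (x=3, y=0), (x=2, y=1), (x=3, y=2)
  Distance 3: (x=1, y=1), (x=3, y=3)
  Distance 4: (x=1, y=0)
  Distance 5: (x=0, y=0)
Total reachable: 10 (grid has 14 open cells total)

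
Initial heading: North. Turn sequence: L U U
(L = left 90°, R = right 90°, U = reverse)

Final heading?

Start: North
  L (left (90° counter-clockwise)) -> West
  U (U-turn (180°)) -> East
  U (U-turn (180°)) -> West
Final: West

Answer: Final heading: West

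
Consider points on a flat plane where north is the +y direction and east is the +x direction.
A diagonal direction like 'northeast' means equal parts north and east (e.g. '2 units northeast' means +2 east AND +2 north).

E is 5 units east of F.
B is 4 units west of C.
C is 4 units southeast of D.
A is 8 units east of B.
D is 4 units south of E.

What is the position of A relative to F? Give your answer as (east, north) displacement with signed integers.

Answer: A is at (east=13, north=-8) relative to F.

Derivation:
Place F at the origin (east=0, north=0).
  E is 5 units east of F: delta (east=+5, north=+0); E at (east=5, north=0).
  D is 4 units south of E: delta (east=+0, north=-4); D at (east=5, north=-4).
  C is 4 units southeast of D: delta (east=+4, north=-4); C at (east=9, north=-8).
  B is 4 units west of C: delta (east=-4, north=+0); B at (east=5, north=-8).
  A is 8 units east of B: delta (east=+8, north=+0); A at (east=13, north=-8).
Therefore A relative to F: (east=13, north=-8).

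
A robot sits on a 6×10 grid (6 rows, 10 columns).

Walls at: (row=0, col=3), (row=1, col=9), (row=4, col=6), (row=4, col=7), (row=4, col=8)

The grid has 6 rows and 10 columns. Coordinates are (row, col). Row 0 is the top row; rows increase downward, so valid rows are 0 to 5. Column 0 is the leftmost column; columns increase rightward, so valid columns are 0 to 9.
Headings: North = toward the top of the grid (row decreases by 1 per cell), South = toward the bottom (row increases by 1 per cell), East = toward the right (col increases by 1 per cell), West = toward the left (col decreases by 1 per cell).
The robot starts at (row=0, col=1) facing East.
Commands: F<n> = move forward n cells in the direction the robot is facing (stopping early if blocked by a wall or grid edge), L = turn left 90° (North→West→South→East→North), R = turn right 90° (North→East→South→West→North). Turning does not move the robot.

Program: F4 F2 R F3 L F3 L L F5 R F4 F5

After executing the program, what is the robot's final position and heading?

Start: (row=0, col=1), facing East
  F4: move forward 1/4 (blocked), now at (row=0, col=2)
  F2: move forward 0/2 (blocked), now at (row=0, col=2)
  R: turn right, now facing South
  F3: move forward 3, now at (row=3, col=2)
  L: turn left, now facing East
  F3: move forward 3, now at (row=3, col=5)
  L: turn left, now facing North
  L: turn left, now facing West
  F5: move forward 5, now at (row=3, col=0)
  R: turn right, now facing North
  F4: move forward 3/4 (blocked), now at (row=0, col=0)
  F5: move forward 0/5 (blocked), now at (row=0, col=0)
Final: (row=0, col=0), facing North

Answer: Final position: (row=0, col=0), facing North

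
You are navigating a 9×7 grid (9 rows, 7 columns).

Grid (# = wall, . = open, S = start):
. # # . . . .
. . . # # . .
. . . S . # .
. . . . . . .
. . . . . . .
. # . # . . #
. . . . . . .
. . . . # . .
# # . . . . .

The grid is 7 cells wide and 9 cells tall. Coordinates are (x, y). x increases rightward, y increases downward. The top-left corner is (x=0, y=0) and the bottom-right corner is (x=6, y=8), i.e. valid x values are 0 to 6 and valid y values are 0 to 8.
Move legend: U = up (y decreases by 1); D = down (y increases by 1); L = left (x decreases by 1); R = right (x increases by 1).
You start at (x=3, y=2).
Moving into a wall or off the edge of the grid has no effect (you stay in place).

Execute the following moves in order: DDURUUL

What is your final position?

Answer: Final position: (x=3, y=2)

Derivation:
Start: (x=3, y=2)
  D (down): (x=3, y=2) -> (x=3, y=3)
  D (down): (x=3, y=3) -> (x=3, y=4)
  U (up): (x=3, y=4) -> (x=3, y=3)
  R (right): (x=3, y=3) -> (x=4, y=3)
  U (up): (x=4, y=3) -> (x=4, y=2)
  U (up): blocked, stay at (x=4, y=2)
  L (left): (x=4, y=2) -> (x=3, y=2)
Final: (x=3, y=2)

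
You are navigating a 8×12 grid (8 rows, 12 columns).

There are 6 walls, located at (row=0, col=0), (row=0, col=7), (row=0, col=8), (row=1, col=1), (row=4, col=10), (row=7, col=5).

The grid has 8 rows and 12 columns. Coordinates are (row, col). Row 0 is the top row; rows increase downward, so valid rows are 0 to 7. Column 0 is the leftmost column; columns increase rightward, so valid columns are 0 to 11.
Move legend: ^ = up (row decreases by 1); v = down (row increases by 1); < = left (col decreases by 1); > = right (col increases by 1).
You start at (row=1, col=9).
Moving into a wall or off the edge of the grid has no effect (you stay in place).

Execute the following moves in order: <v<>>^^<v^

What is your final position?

Start: (row=1, col=9)
  < (left): (row=1, col=9) -> (row=1, col=8)
  v (down): (row=1, col=8) -> (row=2, col=8)
  < (left): (row=2, col=8) -> (row=2, col=7)
  > (right): (row=2, col=7) -> (row=2, col=8)
  > (right): (row=2, col=8) -> (row=2, col=9)
  ^ (up): (row=2, col=9) -> (row=1, col=9)
  ^ (up): (row=1, col=9) -> (row=0, col=9)
  < (left): blocked, stay at (row=0, col=9)
  v (down): (row=0, col=9) -> (row=1, col=9)
  ^ (up): (row=1, col=9) -> (row=0, col=9)
Final: (row=0, col=9)

Answer: Final position: (row=0, col=9)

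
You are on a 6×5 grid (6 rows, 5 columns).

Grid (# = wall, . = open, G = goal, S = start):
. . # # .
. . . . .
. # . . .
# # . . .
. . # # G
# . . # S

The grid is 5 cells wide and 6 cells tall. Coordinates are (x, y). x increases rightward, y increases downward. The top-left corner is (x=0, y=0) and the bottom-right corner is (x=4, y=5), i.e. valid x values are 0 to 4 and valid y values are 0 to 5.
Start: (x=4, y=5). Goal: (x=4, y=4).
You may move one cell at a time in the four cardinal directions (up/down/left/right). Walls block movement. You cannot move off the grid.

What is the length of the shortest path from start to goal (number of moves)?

Answer: Shortest path length: 1

Derivation:
BFS from (x=4, y=5) until reaching (x=4, y=4):
  Distance 0: (x=4, y=5)
  Distance 1: (x=4, y=4)  <- goal reached here
One shortest path (1 moves): (x=4, y=5) -> (x=4, y=4)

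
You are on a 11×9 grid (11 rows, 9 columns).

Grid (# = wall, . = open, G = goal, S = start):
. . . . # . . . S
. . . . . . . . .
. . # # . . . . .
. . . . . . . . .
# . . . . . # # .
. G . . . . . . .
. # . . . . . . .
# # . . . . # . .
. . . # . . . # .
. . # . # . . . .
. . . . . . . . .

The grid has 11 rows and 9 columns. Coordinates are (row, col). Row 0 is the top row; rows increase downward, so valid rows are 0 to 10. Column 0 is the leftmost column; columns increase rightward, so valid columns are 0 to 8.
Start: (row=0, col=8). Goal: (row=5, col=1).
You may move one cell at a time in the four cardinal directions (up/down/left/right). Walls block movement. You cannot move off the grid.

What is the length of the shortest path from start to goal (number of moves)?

BFS from (row=0, col=8) until reaching (row=5, col=1):
  Distance 0: (row=0, col=8)
  Distance 1: (row=0, col=7), (row=1, col=8)
  Distance 2: (row=0, col=6), (row=1, col=7), (row=2, col=8)
  Distance 3: (row=0, col=5), (row=1, col=6), (row=2, col=7), (row=3, col=8)
  Distance 4: (row=1, col=5), (row=2, col=6), (row=3, col=7), (row=4, col=8)
  Distance 5: (row=1, col=4), (row=2, col=5), (row=3, col=6), (row=5, col=8)
  Distance 6: (row=1, col=3), (row=2, col=4), (row=3, col=5), (row=5, col=7), (row=6, col=8)
  Distance 7: (row=0, col=3), (row=1, col=2), (row=3, col=4), (row=4, col=5), (row=5, col=6), (row=6, col=7), (row=7, col=8)
  Distance 8: (row=0, col=2), (row=1, col=1), (row=3, col=3), (row=4, col=4), (row=5, col=5), (row=6, col=6), (row=7, col=7), (row=8, col=8)
  Distance 9: (row=0, col=1), (row=1, col=0), (row=2, col=1), (row=3, col=2), (row=4, col=3), (row=5, col=4), (row=6, col=5), (row=9, col=8)
  Distance 10: (row=0, col=0), (row=2, col=0), (row=3, col=1), (row=4, col=2), (row=5, col=3), (row=6, col=4), (row=7, col=5), (row=9, col=7), (row=10, col=8)
  Distance 11: (row=3, col=0), (row=4, col=1), (row=5, col=2), (row=6, col=3), (row=7, col=4), (row=8, col=5), (row=9, col=6), (row=10, col=7)
  Distance 12: (row=5, col=1), (row=6, col=2), (row=7, col=3), (row=8, col=4), (row=8, col=6), (row=9, col=5), (row=10, col=6)  <- goal reached here
One shortest path (12 moves): (row=0, col=8) -> (row=0, col=7) -> (row=0, col=6) -> (row=0, col=5) -> (row=1, col=5) -> (row=1, col=4) -> (row=1, col=3) -> (row=1, col=2) -> (row=1, col=1) -> (row=2, col=1) -> (row=3, col=1) -> (row=4, col=1) -> (row=5, col=1)

Answer: Shortest path length: 12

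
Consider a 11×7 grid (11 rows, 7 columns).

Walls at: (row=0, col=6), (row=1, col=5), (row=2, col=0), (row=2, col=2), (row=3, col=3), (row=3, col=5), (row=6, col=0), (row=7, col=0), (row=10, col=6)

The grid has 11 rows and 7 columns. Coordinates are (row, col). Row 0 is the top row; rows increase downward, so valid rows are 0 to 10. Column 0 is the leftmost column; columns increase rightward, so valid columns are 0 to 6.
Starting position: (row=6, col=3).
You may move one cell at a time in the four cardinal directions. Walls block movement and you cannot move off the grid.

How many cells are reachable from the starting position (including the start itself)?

BFS flood-fill from (row=6, col=3):
  Distance 0: (row=6, col=3)
  Distance 1: (row=5, col=3), (row=6, col=2), (row=6, col=4), (row=7, col=3)
  Distance 2: (row=4, col=3), (row=5, col=2), (row=5, col=4), (row=6, col=1), (row=6, col=5), (row=7, col=2), (row=7, col=4), (row=8, col=3)
  Distance 3: (row=4, col=2), (row=4, col=4), (row=5, col=1), (row=5, col=5), (row=6, col=6), (row=7, col=1), (row=7, col=5), (row=8, col=2), (row=8, col=4), (row=9, col=3)
  Distance 4: (row=3, col=2), (row=3, col=4), (row=4, col=1), (row=4, col=5), (row=5, col=0), (row=5, col=6), (row=7, col=6), (row=8, col=1), (row=8, col=5), (row=9, col=2), (row=9, col=4), (row=10, col=3)
  Distance 5: (row=2, col=4), (row=3, col=1), (row=4, col=0), (row=4, col=6), (row=8, col=0), (row=8, col=6), (row=9, col=1), (row=9, col=5), (row=10, col=2), (row=10, col=4)
  Distance 6: (row=1, col=4), (row=2, col=1), (row=2, col=3), (row=2, col=5), (row=3, col=0), (row=3, col=6), (row=9, col=0), (row=9, col=6), (row=10, col=1), (row=10, col=5)
  Distance 7: (row=0, col=4), (row=1, col=1), (row=1, col=3), (row=2, col=6), (row=10, col=0)
  Distance 8: (row=0, col=1), (row=0, col=3), (row=0, col=5), (row=1, col=0), (row=1, col=2), (row=1, col=6)
  Distance 9: (row=0, col=0), (row=0, col=2)
Total reachable: 68 (grid has 68 open cells total)

Answer: Reachable cells: 68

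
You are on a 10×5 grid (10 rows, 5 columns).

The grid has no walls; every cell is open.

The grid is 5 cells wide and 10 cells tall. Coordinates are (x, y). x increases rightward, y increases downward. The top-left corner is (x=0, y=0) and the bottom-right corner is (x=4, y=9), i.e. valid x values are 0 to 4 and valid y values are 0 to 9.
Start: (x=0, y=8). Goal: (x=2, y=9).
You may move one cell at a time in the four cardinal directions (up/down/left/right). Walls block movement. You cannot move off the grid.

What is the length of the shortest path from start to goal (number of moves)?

BFS from (x=0, y=8) until reaching (x=2, y=9):
  Distance 0: (x=0, y=8)
  Distance 1: (x=0, y=7), (x=1, y=8), (x=0, y=9)
  Distance 2: (x=0, y=6), (x=1, y=7), (x=2, y=8), (x=1, y=9)
  Distance 3: (x=0, y=5), (x=1, y=6), (x=2, y=7), (x=3, y=8), (x=2, y=9)  <- goal reached here
One shortest path (3 moves): (x=0, y=8) -> (x=1, y=8) -> (x=2, y=8) -> (x=2, y=9)

Answer: Shortest path length: 3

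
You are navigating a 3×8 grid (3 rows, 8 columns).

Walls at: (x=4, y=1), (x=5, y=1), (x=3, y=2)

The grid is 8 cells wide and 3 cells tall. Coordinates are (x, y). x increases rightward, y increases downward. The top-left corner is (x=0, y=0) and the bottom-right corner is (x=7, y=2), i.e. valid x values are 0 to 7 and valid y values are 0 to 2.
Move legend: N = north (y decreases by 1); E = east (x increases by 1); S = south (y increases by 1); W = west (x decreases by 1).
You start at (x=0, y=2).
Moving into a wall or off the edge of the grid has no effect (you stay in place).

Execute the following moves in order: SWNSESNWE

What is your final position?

Start: (x=0, y=2)
  S (south): blocked, stay at (x=0, y=2)
  W (west): blocked, stay at (x=0, y=2)
  N (north): (x=0, y=2) -> (x=0, y=1)
  S (south): (x=0, y=1) -> (x=0, y=2)
  E (east): (x=0, y=2) -> (x=1, y=2)
  S (south): blocked, stay at (x=1, y=2)
  N (north): (x=1, y=2) -> (x=1, y=1)
  W (west): (x=1, y=1) -> (x=0, y=1)
  E (east): (x=0, y=1) -> (x=1, y=1)
Final: (x=1, y=1)

Answer: Final position: (x=1, y=1)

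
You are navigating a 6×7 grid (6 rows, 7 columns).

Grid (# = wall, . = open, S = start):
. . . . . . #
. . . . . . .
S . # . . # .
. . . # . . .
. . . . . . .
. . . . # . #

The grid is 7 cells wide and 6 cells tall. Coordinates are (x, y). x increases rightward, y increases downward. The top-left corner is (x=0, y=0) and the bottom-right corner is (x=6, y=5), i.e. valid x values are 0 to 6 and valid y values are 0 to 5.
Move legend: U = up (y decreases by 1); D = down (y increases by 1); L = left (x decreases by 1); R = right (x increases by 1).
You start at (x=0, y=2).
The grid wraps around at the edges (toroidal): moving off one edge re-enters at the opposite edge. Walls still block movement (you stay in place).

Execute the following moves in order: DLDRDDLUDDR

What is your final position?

Start: (x=0, y=2)
  D (down): (x=0, y=2) -> (x=0, y=3)
  L (left): (x=0, y=3) -> (x=6, y=3)
  D (down): (x=6, y=3) -> (x=6, y=4)
  R (right): (x=6, y=4) -> (x=0, y=4)
  D (down): (x=0, y=4) -> (x=0, y=5)
  D (down): (x=0, y=5) -> (x=0, y=0)
  L (left): blocked, stay at (x=0, y=0)
  U (up): (x=0, y=0) -> (x=0, y=5)
  D (down): (x=0, y=5) -> (x=0, y=0)
  D (down): (x=0, y=0) -> (x=0, y=1)
  R (right): (x=0, y=1) -> (x=1, y=1)
Final: (x=1, y=1)

Answer: Final position: (x=1, y=1)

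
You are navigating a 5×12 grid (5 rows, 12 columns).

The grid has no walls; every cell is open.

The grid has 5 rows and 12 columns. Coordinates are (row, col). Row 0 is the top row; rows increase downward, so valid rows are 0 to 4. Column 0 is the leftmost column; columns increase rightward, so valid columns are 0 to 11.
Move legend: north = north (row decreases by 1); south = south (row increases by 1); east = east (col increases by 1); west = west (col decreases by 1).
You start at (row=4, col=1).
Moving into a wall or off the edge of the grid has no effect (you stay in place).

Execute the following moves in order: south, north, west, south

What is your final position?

Start: (row=4, col=1)
  south (south): blocked, stay at (row=4, col=1)
  north (north): (row=4, col=1) -> (row=3, col=1)
  west (west): (row=3, col=1) -> (row=3, col=0)
  south (south): (row=3, col=0) -> (row=4, col=0)
Final: (row=4, col=0)

Answer: Final position: (row=4, col=0)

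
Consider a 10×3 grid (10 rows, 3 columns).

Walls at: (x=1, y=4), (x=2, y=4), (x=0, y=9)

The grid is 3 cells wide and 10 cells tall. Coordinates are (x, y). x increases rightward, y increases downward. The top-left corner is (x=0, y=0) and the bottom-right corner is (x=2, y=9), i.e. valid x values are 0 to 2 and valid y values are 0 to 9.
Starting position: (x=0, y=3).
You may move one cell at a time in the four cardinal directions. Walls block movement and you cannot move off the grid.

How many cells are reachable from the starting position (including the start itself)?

BFS flood-fill from (x=0, y=3):
  Distance 0: (x=0, y=3)
  Distance 1: (x=0, y=2), (x=1, y=3), (x=0, y=4)
  Distance 2: (x=0, y=1), (x=1, y=2), (x=2, y=3), (x=0, y=5)
  Distance 3: (x=0, y=0), (x=1, y=1), (x=2, y=2), (x=1, y=5), (x=0, y=6)
  Distance 4: (x=1, y=0), (x=2, y=1), (x=2, y=5), (x=1, y=6), (x=0, y=7)
  Distance 5: (x=2, y=0), (x=2, y=6), (x=1, y=7), (x=0, y=8)
  Distance 6: (x=2, y=7), (x=1, y=8)
  Distance 7: (x=2, y=8), (x=1, y=9)
  Distance 8: (x=2, y=9)
Total reachable: 27 (grid has 27 open cells total)

Answer: Reachable cells: 27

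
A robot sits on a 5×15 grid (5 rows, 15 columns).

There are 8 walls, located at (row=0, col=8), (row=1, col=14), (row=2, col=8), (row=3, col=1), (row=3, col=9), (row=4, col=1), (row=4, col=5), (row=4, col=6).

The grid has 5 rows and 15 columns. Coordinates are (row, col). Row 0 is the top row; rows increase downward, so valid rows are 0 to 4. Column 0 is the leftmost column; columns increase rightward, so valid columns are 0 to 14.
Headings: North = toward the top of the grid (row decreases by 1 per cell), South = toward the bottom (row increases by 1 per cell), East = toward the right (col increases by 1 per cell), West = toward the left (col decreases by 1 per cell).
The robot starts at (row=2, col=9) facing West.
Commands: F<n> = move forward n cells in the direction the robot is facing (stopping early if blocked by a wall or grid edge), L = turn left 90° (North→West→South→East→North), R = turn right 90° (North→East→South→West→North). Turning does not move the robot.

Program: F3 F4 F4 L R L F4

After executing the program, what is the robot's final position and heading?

Start: (row=2, col=9), facing West
  F3: move forward 0/3 (blocked), now at (row=2, col=9)
  F4: move forward 0/4 (blocked), now at (row=2, col=9)
  F4: move forward 0/4 (blocked), now at (row=2, col=9)
  L: turn left, now facing South
  R: turn right, now facing West
  L: turn left, now facing South
  F4: move forward 0/4 (blocked), now at (row=2, col=9)
Final: (row=2, col=9), facing South

Answer: Final position: (row=2, col=9), facing South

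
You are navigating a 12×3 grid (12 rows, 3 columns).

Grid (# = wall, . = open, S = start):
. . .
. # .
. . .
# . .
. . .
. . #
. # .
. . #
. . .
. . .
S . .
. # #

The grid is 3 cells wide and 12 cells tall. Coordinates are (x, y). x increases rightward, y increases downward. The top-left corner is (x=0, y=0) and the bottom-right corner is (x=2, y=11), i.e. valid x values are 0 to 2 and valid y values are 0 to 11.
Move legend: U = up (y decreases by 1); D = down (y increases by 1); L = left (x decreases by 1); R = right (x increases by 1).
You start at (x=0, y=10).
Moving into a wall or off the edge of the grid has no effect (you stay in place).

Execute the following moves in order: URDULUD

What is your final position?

Start: (x=0, y=10)
  U (up): (x=0, y=10) -> (x=0, y=9)
  R (right): (x=0, y=9) -> (x=1, y=9)
  D (down): (x=1, y=9) -> (x=1, y=10)
  U (up): (x=1, y=10) -> (x=1, y=9)
  L (left): (x=1, y=9) -> (x=0, y=9)
  U (up): (x=0, y=9) -> (x=0, y=8)
  D (down): (x=0, y=8) -> (x=0, y=9)
Final: (x=0, y=9)

Answer: Final position: (x=0, y=9)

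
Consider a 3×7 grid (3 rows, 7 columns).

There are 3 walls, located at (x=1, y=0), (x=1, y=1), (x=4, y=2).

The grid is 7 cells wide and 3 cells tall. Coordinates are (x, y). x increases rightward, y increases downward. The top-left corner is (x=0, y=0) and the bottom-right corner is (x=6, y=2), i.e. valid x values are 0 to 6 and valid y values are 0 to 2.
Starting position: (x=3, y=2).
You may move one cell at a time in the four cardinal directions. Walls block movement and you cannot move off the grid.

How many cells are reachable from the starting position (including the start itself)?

Answer: Reachable cells: 18

Derivation:
BFS flood-fill from (x=3, y=2):
  Distance 0: (x=3, y=2)
  Distance 1: (x=3, y=1), (x=2, y=2)
  Distance 2: (x=3, y=0), (x=2, y=1), (x=4, y=1), (x=1, y=2)
  Distance 3: (x=2, y=0), (x=4, y=0), (x=5, y=1), (x=0, y=2)
  Distance 4: (x=5, y=0), (x=0, y=1), (x=6, y=1), (x=5, y=2)
  Distance 5: (x=0, y=0), (x=6, y=0), (x=6, y=2)
Total reachable: 18 (grid has 18 open cells total)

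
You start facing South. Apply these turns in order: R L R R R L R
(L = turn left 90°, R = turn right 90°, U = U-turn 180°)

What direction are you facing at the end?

Answer: Final heading: East

Derivation:
Start: South
  R (right (90° clockwise)) -> West
  L (left (90° counter-clockwise)) -> South
  R (right (90° clockwise)) -> West
  R (right (90° clockwise)) -> North
  R (right (90° clockwise)) -> East
  L (left (90° counter-clockwise)) -> North
  R (right (90° clockwise)) -> East
Final: East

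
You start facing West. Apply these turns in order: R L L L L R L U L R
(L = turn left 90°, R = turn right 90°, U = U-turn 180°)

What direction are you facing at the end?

Answer: Final heading: South

Derivation:
Start: West
  R (right (90° clockwise)) -> North
  L (left (90° counter-clockwise)) -> West
  L (left (90° counter-clockwise)) -> South
  L (left (90° counter-clockwise)) -> East
  L (left (90° counter-clockwise)) -> North
  R (right (90° clockwise)) -> East
  L (left (90° counter-clockwise)) -> North
  U (U-turn (180°)) -> South
  L (left (90° counter-clockwise)) -> East
  R (right (90° clockwise)) -> South
Final: South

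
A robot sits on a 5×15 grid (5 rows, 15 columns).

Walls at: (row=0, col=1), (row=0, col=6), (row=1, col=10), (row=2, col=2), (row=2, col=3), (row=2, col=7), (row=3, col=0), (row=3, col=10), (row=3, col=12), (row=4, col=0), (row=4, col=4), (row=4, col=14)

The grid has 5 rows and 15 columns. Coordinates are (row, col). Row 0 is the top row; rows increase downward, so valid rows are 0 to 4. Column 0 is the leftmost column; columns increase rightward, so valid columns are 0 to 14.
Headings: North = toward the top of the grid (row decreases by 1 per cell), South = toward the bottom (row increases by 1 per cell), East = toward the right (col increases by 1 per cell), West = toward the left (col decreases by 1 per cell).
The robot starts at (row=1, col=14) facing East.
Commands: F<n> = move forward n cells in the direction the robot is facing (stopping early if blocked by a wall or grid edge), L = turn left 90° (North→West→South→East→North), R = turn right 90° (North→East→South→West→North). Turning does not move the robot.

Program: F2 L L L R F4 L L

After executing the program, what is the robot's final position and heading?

Answer: Final position: (row=1, col=11), facing East

Derivation:
Start: (row=1, col=14), facing East
  F2: move forward 0/2 (blocked), now at (row=1, col=14)
  L: turn left, now facing North
  L: turn left, now facing West
  L: turn left, now facing South
  R: turn right, now facing West
  F4: move forward 3/4 (blocked), now at (row=1, col=11)
  L: turn left, now facing South
  L: turn left, now facing East
Final: (row=1, col=11), facing East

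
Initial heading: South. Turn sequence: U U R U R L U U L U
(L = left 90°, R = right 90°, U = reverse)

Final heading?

Answer: Final heading: South

Derivation:
Start: South
  U (U-turn (180°)) -> North
  U (U-turn (180°)) -> South
  R (right (90° clockwise)) -> West
  U (U-turn (180°)) -> East
  R (right (90° clockwise)) -> South
  L (left (90° counter-clockwise)) -> East
  U (U-turn (180°)) -> West
  U (U-turn (180°)) -> East
  L (left (90° counter-clockwise)) -> North
  U (U-turn (180°)) -> South
Final: South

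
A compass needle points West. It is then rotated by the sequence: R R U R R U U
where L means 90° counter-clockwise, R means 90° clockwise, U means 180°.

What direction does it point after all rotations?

Answer: Final heading: East

Derivation:
Start: West
  R (right (90° clockwise)) -> North
  R (right (90° clockwise)) -> East
  U (U-turn (180°)) -> West
  R (right (90° clockwise)) -> North
  R (right (90° clockwise)) -> East
  U (U-turn (180°)) -> West
  U (U-turn (180°)) -> East
Final: East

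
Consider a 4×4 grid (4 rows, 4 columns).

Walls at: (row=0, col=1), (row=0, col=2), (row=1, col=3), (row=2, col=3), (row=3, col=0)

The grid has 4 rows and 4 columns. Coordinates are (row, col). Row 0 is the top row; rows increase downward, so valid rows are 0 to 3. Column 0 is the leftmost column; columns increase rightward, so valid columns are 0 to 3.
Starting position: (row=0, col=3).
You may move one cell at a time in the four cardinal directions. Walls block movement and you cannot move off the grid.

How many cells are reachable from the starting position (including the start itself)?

BFS flood-fill from (row=0, col=3):
  Distance 0: (row=0, col=3)
Total reachable: 1 (grid has 11 open cells total)

Answer: Reachable cells: 1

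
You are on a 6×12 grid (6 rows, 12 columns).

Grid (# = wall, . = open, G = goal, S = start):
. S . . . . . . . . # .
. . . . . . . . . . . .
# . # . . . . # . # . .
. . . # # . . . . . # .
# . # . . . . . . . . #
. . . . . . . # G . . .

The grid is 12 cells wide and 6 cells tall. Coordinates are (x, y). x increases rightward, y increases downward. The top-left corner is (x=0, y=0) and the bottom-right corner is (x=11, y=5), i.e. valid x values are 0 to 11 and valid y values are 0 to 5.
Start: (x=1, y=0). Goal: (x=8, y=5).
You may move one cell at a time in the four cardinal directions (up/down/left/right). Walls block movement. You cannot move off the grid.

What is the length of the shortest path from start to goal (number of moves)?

Answer: Shortest path length: 12

Derivation:
BFS from (x=1, y=0) until reaching (x=8, y=5):
  Distance 0: (x=1, y=0)
  Distance 1: (x=0, y=0), (x=2, y=0), (x=1, y=1)
  Distance 2: (x=3, y=0), (x=0, y=1), (x=2, y=1), (x=1, y=2)
  Distance 3: (x=4, y=0), (x=3, y=1), (x=1, y=3)
  Distance 4: (x=5, y=0), (x=4, y=1), (x=3, y=2), (x=0, y=3), (x=2, y=3), (x=1, y=4)
  Distance 5: (x=6, y=0), (x=5, y=1), (x=4, y=2), (x=1, y=5)
  Distance 6: (x=7, y=0), (x=6, y=1), (x=5, y=2), (x=0, y=5), (x=2, y=5)
  Distance 7: (x=8, y=0), (x=7, y=1), (x=6, y=2), (x=5, y=3), (x=3, y=5)
  Distance 8: (x=9, y=0), (x=8, y=1), (x=6, y=3), (x=3, y=4), (x=5, y=4), (x=4, y=5)
  Distance 9: (x=9, y=1), (x=8, y=2), (x=7, y=3), (x=4, y=4), (x=6, y=4), (x=5, y=5)
  Distance 10: (x=10, y=1), (x=8, y=3), (x=7, y=4), (x=6, y=5)
  Distance 11: (x=11, y=1), (x=10, y=2), (x=9, y=3), (x=8, y=4)
  Distance 12: (x=11, y=0), (x=11, y=2), (x=9, y=4), (x=8, y=5)  <- goal reached here
One shortest path (12 moves): (x=1, y=0) -> (x=2, y=0) -> (x=3, y=0) -> (x=4, y=0) -> (x=5, y=0) -> (x=6, y=0) -> (x=7, y=0) -> (x=8, y=0) -> (x=8, y=1) -> (x=8, y=2) -> (x=8, y=3) -> (x=8, y=4) -> (x=8, y=5)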